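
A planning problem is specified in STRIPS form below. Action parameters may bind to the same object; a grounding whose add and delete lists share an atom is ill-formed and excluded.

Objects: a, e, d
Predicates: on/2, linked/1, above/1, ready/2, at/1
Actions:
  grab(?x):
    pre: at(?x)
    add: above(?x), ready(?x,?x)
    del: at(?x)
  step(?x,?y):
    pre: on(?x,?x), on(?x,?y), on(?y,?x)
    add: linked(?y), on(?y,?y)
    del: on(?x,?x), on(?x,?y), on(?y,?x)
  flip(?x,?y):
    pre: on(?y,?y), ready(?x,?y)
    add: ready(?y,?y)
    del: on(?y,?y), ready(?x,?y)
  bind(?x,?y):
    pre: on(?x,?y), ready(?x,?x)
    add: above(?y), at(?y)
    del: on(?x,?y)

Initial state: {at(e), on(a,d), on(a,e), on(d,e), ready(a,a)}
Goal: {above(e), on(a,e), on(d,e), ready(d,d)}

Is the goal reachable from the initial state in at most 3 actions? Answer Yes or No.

Yes

1. grab(e)  →  {above(e), on(a,d), on(a,e), on(d,e), ready(a,a), ready(e,e)}
2. bind(a,d)  →  {above(d), above(e), at(d), on(a,e), on(d,e), ready(a,a), ready(e,e)}
3. grab(d)  →  {above(d), above(e), on(a,e), on(d,e), ready(a,a), ready(d,d), ready(e,e)}
optimal plan length = 3; 3 ≤ 3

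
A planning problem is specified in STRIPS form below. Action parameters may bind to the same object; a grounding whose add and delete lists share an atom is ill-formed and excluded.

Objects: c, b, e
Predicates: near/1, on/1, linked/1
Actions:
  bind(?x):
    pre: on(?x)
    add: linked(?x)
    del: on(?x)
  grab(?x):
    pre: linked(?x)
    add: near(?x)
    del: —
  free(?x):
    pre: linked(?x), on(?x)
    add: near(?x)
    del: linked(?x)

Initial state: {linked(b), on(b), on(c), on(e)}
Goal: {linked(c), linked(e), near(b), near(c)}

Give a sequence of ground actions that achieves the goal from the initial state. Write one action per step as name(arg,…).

bind(c); bind(e); grab(c); grab(b)

1. bind(c)  →  {linked(b), linked(c), on(b), on(e)}
2. bind(e)  →  {linked(b), linked(c), linked(e), on(b)}
3. grab(c)  →  {linked(b), linked(c), linked(e), near(c), on(b)}
4. grab(b)  →  {linked(b), linked(c), linked(e), near(b), near(c), on(b)}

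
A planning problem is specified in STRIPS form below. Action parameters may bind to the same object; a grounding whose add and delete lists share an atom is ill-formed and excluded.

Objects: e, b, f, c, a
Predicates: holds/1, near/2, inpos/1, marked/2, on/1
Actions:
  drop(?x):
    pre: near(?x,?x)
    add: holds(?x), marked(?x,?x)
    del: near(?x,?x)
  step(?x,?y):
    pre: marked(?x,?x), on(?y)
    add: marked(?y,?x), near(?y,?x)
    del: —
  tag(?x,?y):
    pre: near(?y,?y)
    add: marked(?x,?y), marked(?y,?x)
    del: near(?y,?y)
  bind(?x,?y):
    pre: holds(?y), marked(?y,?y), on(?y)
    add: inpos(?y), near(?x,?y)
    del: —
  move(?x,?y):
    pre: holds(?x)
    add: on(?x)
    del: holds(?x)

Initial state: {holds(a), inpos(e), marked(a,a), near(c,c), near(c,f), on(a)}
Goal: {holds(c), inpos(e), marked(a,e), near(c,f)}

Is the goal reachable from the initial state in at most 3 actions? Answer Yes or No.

Yes

1. drop(c)  →  {holds(a), holds(c), inpos(e), marked(a,a), marked(c,c), near(c,f), on(a)}
2. step(a,a)  →  {holds(a), holds(c), inpos(e), marked(a,a), marked(c,c), near(a,a), near(c,f), on(a)}
3. tag(e,a)  →  {holds(a), holds(c), inpos(e), marked(a,a), marked(a,e), marked(c,c), marked(e,a), near(c,f), on(a)}
optimal plan length = 3; 3 ≤ 3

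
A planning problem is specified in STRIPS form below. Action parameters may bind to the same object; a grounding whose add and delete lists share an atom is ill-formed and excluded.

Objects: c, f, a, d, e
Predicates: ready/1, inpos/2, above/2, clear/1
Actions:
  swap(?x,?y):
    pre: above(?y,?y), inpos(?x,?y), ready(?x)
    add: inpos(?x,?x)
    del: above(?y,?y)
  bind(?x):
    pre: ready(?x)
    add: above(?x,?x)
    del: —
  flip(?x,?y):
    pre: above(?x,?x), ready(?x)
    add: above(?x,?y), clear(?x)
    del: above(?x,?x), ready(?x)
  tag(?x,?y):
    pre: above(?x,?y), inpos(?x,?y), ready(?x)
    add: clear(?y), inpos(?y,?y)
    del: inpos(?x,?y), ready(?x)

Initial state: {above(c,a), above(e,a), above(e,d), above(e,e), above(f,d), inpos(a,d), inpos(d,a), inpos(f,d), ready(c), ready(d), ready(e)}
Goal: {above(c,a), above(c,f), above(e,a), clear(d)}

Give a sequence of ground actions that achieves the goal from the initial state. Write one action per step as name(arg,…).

bind(c); bind(d); flip(c,f); flip(d,c)

1. bind(c)  →  {above(c,a), above(c,c), above(e,a), above(e,d), above(e,e), above(f,d), inpos(a,d), inpos(d,a), inpos(f,d), ready(c), ready(d), ready(e)}
2. bind(d)  →  {above(c,a), above(c,c), above(d,d), above(e,a), above(e,d), above(e,e), above(f,d), inpos(a,d), inpos(d,a), inpos(f,d), ready(c), ready(d), ready(e)}
3. flip(c,f)  →  {above(c,a), above(c,f), above(d,d), above(e,a), above(e,d), above(e,e), above(f,d), clear(c), inpos(a,d), inpos(d,a), inpos(f,d), ready(d), ready(e)}
4. flip(d,c)  →  {above(c,a), above(c,f), above(d,c), above(e,a), above(e,d), above(e,e), above(f,d), clear(c), clear(d), inpos(a,d), inpos(d,a), inpos(f,d), ready(e)}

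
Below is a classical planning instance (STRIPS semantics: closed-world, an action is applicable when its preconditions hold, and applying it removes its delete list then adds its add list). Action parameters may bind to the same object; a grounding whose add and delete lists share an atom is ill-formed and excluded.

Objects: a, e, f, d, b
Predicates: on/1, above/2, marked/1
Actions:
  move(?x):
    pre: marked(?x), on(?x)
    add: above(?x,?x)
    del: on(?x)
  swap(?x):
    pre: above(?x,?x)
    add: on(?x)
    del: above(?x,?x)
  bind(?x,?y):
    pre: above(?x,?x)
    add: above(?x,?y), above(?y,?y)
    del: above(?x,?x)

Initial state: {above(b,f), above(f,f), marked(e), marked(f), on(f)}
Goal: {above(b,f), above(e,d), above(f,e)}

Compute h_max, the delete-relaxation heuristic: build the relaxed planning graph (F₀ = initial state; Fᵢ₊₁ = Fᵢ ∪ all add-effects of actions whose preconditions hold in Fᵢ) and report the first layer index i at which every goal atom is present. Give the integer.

2

F0 = init (5 atoms)
F1 = F0 ∪ {above(a,a), above(b,b), above(d,d), above(e,e), above(f,a), above(f,b), above(f,d), above(f,e)}  (13 atoms)
F2 = F1 ∪ {above(a,b), above(a,d), above(a,e), above(a,f), above(b,a), above(b,d), above(b,e), above(d,a), above(d,b), above(d,e), above(d,f), above(e,a), above(e,b), above(e,d), above(e,f), on(a), on(b), on(d), on(e)}  (32 atoms)
goal ⊆ F2  ⇒  h_max = 2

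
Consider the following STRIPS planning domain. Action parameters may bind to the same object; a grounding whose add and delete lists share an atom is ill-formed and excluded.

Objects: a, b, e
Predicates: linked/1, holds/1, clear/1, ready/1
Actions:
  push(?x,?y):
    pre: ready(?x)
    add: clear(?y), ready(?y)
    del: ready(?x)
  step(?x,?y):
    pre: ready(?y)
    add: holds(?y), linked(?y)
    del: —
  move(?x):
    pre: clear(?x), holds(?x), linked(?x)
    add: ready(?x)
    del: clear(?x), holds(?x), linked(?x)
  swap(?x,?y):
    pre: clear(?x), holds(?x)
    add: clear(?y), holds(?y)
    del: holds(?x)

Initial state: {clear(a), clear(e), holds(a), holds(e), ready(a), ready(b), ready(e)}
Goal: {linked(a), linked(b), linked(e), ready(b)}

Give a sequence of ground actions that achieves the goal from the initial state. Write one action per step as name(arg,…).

1. step(a,a)  →  {clear(a), clear(e), holds(a), holds(e), linked(a), ready(a), ready(b), ready(e)}
2. step(a,b)  →  {clear(a), clear(e), holds(a), holds(b), holds(e), linked(a), linked(b), ready(a), ready(b), ready(e)}
3. step(a,e)  →  {clear(a), clear(e), holds(a), holds(b), holds(e), linked(a), linked(b), linked(e), ready(a), ready(b), ready(e)}

step(a,a); step(a,b); step(a,e)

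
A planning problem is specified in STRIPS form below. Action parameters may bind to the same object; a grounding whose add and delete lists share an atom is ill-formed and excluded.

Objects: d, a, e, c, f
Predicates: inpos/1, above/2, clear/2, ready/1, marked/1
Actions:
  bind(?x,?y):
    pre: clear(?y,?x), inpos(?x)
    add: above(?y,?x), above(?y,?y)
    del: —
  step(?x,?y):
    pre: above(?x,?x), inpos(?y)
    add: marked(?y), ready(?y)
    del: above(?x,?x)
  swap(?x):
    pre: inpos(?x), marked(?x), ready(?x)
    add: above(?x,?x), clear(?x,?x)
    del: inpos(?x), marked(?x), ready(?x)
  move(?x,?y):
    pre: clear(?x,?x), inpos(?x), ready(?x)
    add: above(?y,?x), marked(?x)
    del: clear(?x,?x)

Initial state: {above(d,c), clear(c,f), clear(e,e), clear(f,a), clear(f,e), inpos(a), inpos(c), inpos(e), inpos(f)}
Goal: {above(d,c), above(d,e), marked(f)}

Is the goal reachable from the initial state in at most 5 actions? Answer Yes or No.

Yes

1. bind(a,f)  →  {above(d,c), above(f,a), above(f,f), clear(c,f), clear(e,e), clear(f,a), clear(f,e), inpos(a), inpos(c), inpos(e), inpos(f)}
2. bind(e,e)  →  {above(d,c), above(e,e), above(f,a), above(f,f), clear(c,f), clear(e,e), clear(f,a), clear(f,e), inpos(a), inpos(c), inpos(e), inpos(f)}
3. step(e,e)  →  {above(d,c), above(f,a), above(f,f), clear(c,f), clear(e,e), clear(f,a), clear(f,e), inpos(a), inpos(c), inpos(e), inpos(f), marked(e), ready(e)}
4. step(f,f)  →  {above(d,c), above(f,a), clear(c,f), clear(e,e), clear(f,a), clear(f,e), inpos(a), inpos(c), inpos(e), inpos(f), marked(e), marked(f), ready(e), ready(f)}
5. move(e,d)  →  {above(d,c), above(d,e), above(f,a), clear(c,f), clear(f,a), clear(f,e), inpos(a), inpos(c), inpos(e), inpos(f), marked(e), marked(f), ready(e), ready(f)}
optimal plan length = 5; 5 ≤ 5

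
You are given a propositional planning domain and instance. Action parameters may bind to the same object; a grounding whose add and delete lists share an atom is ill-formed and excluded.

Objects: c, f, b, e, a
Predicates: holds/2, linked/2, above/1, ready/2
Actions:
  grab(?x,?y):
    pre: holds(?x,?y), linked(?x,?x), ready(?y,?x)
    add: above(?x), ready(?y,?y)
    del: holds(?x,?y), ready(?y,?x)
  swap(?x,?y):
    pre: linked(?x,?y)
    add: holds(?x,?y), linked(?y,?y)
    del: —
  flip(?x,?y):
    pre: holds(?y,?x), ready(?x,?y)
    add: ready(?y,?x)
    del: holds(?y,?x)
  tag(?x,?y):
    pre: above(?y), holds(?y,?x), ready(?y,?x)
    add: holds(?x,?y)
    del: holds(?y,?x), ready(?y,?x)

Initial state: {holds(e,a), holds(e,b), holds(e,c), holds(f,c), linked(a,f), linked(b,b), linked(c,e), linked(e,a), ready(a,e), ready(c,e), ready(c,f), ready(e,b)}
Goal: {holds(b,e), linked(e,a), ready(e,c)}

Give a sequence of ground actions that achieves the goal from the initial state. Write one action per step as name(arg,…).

swap(c,e); grab(e,a); flip(c,e); tag(b,e)

1. swap(c,e)  →  {holds(c,e), holds(e,a), holds(e,b), holds(e,c), holds(f,c), linked(a,f), linked(b,b), linked(c,e), linked(e,a), linked(e,e), ready(a,e), ready(c,e), ready(c,f), ready(e,b)}
2. grab(e,a)  →  {above(e), holds(c,e), holds(e,b), holds(e,c), holds(f,c), linked(a,f), linked(b,b), linked(c,e), linked(e,a), linked(e,e), ready(a,a), ready(c,e), ready(c,f), ready(e,b)}
3. flip(c,e)  →  {above(e), holds(c,e), holds(e,b), holds(f,c), linked(a,f), linked(b,b), linked(c,e), linked(e,a), linked(e,e), ready(a,a), ready(c,e), ready(c,f), ready(e,b), ready(e,c)}
4. tag(b,e)  →  {above(e), holds(b,e), holds(c,e), holds(f,c), linked(a,f), linked(b,b), linked(c,e), linked(e,a), linked(e,e), ready(a,a), ready(c,e), ready(c,f), ready(e,c)}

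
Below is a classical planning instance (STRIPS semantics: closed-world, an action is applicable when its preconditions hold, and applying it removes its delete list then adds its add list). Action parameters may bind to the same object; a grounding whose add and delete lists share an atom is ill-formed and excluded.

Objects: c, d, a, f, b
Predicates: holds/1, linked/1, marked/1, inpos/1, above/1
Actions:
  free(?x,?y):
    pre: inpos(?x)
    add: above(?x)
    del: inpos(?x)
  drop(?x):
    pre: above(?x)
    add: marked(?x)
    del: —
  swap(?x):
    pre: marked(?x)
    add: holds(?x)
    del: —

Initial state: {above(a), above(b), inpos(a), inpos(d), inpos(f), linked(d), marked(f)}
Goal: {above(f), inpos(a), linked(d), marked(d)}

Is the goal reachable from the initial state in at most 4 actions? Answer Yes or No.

Yes

1. free(d,c)  →  {above(a), above(b), above(d), inpos(a), inpos(f), linked(d), marked(f)}
2. free(f,c)  →  {above(a), above(b), above(d), above(f), inpos(a), linked(d), marked(f)}
3. drop(d)  →  {above(a), above(b), above(d), above(f), inpos(a), linked(d), marked(d), marked(f)}
optimal plan length = 3; 3 ≤ 4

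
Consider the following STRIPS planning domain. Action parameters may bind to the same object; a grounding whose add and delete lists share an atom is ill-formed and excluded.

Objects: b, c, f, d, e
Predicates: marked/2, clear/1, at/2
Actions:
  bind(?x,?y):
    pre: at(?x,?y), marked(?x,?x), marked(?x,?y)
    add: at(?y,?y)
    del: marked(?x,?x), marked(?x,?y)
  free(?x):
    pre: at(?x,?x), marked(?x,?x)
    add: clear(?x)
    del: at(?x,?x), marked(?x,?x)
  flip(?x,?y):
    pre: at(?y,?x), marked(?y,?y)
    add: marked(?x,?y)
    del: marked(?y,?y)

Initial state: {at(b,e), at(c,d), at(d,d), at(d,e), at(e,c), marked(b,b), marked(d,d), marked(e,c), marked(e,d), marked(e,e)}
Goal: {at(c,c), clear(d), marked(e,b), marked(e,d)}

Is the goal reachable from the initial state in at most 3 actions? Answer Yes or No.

Yes

1. bind(e,c)  →  {at(b,e), at(c,c), at(c,d), at(d,d), at(d,e), at(e,c), marked(b,b), marked(d,d), marked(e,d)}
2. free(d)  →  {at(b,e), at(c,c), at(c,d), at(d,e), at(e,c), clear(d), marked(b,b), marked(e,d)}
3. flip(e,b)  →  {at(b,e), at(c,c), at(c,d), at(d,e), at(e,c), clear(d), marked(e,b), marked(e,d)}
optimal plan length = 3; 3 ≤ 3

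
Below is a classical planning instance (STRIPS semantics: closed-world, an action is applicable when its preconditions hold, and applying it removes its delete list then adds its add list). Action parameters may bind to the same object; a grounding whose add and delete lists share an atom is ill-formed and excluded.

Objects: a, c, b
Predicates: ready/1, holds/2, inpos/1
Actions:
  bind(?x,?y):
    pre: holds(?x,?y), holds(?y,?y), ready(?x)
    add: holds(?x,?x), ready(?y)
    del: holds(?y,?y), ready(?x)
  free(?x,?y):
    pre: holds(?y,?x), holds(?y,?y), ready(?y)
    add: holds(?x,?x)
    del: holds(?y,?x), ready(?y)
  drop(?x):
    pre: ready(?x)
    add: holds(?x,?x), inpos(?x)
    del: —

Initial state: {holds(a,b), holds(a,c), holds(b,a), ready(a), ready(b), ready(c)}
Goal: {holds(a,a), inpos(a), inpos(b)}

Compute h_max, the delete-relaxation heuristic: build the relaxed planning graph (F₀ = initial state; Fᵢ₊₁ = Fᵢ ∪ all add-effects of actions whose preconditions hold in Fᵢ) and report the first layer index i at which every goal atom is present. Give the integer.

F0 = init (6 atoms)
F1 = F0 ∪ {holds(a,a), holds(b,b), holds(c,c), inpos(a), inpos(b), inpos(c)}  (12 atoms)
goal ⊆ F1  ⇒  h_max = 1

1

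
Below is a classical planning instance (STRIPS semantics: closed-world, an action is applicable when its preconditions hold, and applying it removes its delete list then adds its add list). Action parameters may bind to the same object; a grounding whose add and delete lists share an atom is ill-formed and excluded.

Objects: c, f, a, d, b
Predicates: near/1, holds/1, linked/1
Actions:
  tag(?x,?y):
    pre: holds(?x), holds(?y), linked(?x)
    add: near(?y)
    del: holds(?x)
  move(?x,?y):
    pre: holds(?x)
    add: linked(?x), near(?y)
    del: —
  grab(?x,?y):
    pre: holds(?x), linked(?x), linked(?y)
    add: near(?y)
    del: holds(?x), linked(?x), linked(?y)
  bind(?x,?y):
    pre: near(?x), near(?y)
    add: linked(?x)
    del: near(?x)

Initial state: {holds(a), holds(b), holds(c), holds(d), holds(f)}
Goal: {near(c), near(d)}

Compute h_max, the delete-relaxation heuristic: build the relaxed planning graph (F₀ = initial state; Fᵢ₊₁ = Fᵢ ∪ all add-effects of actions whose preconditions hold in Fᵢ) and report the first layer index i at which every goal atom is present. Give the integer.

1

F0 = init (5 atoms)
F1 = F0 ∪ {linked(a), linked(b), linked(c), linked(d), linked(f), near(a), near(b), near(c), near(d), near(f)}  (15 atoms)
goal ⊆ F1  ⇒  h_max = 1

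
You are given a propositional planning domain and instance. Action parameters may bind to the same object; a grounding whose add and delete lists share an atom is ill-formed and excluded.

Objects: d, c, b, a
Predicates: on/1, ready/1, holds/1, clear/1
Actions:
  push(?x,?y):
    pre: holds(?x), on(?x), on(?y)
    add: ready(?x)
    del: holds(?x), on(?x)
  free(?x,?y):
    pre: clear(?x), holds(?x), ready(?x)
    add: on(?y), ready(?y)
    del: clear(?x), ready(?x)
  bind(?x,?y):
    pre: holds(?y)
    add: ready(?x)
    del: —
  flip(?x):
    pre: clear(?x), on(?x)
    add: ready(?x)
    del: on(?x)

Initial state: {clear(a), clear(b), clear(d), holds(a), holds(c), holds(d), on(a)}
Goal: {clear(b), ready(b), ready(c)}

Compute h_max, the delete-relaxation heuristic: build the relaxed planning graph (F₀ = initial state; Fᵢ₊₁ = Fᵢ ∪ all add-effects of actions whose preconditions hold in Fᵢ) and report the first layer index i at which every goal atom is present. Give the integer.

1

F0 = init (7 atoms)
F1 = F0 ∪ {ready(a), ready(b), ready(c), ready(d)}  (11 atoms)
goal ⊆ F1  ⇒  h_max = 1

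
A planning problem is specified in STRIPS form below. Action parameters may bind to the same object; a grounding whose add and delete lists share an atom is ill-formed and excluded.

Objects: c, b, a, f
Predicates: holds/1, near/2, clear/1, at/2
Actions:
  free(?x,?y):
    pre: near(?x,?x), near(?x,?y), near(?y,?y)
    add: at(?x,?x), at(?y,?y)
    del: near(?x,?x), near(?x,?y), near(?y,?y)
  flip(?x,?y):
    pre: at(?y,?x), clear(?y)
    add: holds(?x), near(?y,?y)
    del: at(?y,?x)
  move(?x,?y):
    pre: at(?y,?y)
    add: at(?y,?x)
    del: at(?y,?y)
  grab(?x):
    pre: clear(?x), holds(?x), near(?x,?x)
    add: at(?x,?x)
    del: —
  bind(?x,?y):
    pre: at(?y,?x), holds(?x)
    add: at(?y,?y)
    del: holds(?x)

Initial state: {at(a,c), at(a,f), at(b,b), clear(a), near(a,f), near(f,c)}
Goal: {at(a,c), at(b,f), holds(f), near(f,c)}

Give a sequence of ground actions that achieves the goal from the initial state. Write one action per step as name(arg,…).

flip(f,a); move(f,b)

1. flip(f,a)  →  {at(a,c), at(b,b), clear(a), holds(f), near(a,a), near(a,f), near(f,c)}
2. move(f,b)  →  {at(a,c), at(b,f), clear(a), holds(f), near(a,a), near(a,f), near(f,c)}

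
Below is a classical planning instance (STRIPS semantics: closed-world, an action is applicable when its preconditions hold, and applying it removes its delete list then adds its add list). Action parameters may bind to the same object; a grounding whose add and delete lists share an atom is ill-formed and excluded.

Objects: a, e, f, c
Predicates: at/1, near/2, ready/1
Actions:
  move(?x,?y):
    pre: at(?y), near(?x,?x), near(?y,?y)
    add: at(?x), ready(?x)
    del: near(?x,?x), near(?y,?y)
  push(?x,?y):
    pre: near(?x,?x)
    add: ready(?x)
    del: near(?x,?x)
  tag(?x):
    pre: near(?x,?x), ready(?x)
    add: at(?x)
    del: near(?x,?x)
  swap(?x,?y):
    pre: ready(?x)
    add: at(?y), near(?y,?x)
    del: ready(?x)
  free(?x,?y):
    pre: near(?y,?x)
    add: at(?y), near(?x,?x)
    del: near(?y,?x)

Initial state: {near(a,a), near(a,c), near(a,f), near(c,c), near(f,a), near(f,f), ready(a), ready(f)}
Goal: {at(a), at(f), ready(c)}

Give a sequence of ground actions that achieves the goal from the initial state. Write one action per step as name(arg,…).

1. push(c,a)  →  {near(a,a), near(a,c), near(a,f), near(f,a), near(f,f), ready(a), ready(c), ready(f)}
2. tag(a)  →  {at(a), near(a,c), near(a,f), near(f,a), near(f,f), ready(a), ready(c), ready(f)}
3. tag(f)  →  {at(a), at(f), near(a,c), near(a,f), near(f,a), ready(a), ready(c), ready(f)}

push(c,a); tag(a); tag(f)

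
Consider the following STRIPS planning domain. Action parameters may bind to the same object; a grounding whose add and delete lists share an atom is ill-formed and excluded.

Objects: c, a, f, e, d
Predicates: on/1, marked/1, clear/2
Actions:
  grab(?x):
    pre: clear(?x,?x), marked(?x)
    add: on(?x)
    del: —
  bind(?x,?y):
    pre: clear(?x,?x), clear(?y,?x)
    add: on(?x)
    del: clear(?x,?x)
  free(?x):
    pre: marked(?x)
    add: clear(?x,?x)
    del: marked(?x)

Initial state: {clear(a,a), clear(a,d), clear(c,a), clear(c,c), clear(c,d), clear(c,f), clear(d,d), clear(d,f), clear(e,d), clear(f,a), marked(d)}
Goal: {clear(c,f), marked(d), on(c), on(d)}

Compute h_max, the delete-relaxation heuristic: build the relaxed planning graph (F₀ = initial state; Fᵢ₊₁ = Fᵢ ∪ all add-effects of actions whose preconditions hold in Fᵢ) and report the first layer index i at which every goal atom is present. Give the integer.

F0 = init (11 atoms)
F1 = F0 ∪ {on(a), on(c), on(d)}  (14 atoms)
goal ⊆ F1  ⇒  h_max = 1

1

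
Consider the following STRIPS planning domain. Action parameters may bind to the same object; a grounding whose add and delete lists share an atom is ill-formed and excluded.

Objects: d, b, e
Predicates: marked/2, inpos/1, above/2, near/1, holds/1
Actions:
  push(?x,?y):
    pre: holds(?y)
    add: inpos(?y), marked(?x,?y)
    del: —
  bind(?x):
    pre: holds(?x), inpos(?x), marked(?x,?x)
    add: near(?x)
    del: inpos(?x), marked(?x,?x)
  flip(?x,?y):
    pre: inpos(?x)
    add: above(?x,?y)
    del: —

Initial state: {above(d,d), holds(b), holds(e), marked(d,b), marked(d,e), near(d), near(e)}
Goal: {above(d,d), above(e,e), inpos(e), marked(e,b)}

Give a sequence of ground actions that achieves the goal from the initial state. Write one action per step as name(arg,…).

push(d,e); push(e,b); flip(e,e)

1. push(d,e)  →  {above(d,d), holds(b), holds(e), inpos(e), marked(d,b), marked(d,e), near(d), near(e)}
2. push(e,b)  →  {above(d,d), holds(b), holds(e), inpos(b), inpos(e), marked(d,b), marked(d,e), marked(e,b), near(d), near(e)}
3. flip(e,e)  →  {above(d,d), above(e,e), holds(b), holds(e), inpos(b), inpos(e), marked(d,b), marked(d,e), marked(e,b), near(d), near(e)}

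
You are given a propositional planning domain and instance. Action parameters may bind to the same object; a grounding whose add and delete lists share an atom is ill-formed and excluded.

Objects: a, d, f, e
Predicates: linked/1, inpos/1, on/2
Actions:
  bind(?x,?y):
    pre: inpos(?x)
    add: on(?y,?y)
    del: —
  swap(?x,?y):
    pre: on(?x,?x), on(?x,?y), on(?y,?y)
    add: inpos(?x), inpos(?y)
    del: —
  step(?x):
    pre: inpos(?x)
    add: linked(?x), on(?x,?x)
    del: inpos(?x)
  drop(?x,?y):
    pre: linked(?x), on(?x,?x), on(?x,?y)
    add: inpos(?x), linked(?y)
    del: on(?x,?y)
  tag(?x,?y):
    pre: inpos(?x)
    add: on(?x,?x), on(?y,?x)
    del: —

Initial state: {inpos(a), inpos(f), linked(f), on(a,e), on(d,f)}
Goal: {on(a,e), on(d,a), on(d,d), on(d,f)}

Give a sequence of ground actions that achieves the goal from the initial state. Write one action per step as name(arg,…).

bind(a,d); tag(a,d)

1. bind(a,d)  →  {inpos(a), inpos(f), linked(f), on(a,e), on(d,d), on(d,f)}
2. tag(a,d)  →  {inpos(a), inpos(f), linked(f), on(a,a), on(a,e), on(d,a), on(d,d), on(d,f)}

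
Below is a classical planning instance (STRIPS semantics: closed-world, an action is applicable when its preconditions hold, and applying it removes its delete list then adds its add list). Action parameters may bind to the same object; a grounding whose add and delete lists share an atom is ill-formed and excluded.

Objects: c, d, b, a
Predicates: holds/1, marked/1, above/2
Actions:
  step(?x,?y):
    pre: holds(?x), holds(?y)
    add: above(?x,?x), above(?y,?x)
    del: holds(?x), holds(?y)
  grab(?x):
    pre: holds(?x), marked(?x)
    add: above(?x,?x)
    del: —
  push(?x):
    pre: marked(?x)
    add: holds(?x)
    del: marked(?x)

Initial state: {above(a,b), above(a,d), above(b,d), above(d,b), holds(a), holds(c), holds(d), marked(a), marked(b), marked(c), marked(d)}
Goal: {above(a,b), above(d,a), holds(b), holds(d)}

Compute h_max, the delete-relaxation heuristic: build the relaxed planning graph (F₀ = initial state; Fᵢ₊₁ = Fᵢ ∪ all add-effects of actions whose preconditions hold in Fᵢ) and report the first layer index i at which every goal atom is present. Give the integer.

F0 = init (11 atoms)
F1 = F0 ∪ {above(a,a), above(a,c), above(c,a), above(c,c), above(c,d), above(d,a), above(d,c), above(d,d), holds(b)}  (20 atoms)
goal ⊆ F1  ⇒  h_max = 1

1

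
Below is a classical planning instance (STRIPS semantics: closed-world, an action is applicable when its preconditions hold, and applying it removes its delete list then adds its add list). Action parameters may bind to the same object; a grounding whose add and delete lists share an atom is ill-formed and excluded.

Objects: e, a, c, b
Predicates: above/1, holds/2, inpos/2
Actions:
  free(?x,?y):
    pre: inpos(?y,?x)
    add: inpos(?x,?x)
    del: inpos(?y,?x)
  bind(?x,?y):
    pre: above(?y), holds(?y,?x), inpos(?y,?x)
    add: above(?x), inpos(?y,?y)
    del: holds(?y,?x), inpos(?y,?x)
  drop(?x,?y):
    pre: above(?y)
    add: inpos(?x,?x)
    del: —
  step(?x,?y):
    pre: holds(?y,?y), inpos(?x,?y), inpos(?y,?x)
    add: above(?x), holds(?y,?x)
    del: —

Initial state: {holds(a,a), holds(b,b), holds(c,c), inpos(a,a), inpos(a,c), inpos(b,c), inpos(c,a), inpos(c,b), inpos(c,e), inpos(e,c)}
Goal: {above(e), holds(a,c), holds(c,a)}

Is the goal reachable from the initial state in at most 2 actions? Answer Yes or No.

No

1. step(e,c)  →  {above(e), holds(a,a), holds(b,b), holds(c,c), holds(c,e), inpos(a,a), inpos(a,c), inpos(b,c), inpos(c,a), inpos(c,b), inpos(c,e), inpos(e,c)}
2. step(a,c)  →  {above(a), above(e), holds(a,a), holds(b,b), holds(c,a), holds(c,c), holds(c,e), inpos(a,a), inpos(a,c), inpos(b,c), inpos(c,a), inpos(c,b), inpos(c,e), inpos(e,c)}
3. step(c,a)  →  {above(a), above(c), above(e), holds(a,a), holds(a,c), holds(b,b), holds(c,a), holds(c,c), holds(c,e), inpos(a,a), inpos(a,c), inpos(b,c), inpos(c,a), inpos(c,b), inpos(c,e), inpos(e,c)}
optimal plan length = 3; 3 > 2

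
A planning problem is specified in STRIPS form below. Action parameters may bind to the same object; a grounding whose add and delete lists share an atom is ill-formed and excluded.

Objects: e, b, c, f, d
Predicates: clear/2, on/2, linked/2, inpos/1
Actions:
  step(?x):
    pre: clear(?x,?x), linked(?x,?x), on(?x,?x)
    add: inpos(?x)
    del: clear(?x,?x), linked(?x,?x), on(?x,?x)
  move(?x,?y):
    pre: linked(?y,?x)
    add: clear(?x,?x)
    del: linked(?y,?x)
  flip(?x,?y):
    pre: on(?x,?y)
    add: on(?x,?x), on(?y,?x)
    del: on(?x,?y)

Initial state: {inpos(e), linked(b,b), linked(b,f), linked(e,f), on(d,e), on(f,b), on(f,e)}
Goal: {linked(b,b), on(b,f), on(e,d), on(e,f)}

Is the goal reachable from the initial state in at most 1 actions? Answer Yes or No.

No

1. flip(f,e)  →  {inpos(e), linked(b,b), linked(b,f), linked(e,f), on(d,e), on(e,f), on(f,b), on(f,f)}
2. flip(f,b)  →  {inpos(e), linked(b,b), linked(b,f), linked(e,f), on(b,f), on(d,e), on(e,f), on(f,f)}
3. flip(d,e)  →  {inpos(e), linked(b,b), linked(b,f), linked(e,f), on(b,f), on(d,d), on(e,d), on(e,f), on(f,f)}
optimal plan length = 3; 3 > 1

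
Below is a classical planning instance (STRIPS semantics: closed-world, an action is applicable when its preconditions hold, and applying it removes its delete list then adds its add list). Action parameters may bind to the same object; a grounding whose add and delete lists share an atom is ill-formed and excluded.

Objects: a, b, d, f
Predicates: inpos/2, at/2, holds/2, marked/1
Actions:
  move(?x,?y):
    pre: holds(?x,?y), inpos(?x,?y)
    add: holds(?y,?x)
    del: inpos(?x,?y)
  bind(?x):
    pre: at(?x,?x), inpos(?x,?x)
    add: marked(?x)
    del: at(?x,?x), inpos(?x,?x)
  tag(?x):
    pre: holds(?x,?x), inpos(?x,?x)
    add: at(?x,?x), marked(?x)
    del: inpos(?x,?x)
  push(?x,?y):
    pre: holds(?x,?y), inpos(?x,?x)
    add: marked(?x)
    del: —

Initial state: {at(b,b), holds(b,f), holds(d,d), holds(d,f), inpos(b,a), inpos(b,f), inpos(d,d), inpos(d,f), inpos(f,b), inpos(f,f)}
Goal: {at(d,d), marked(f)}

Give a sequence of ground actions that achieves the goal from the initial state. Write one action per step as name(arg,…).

1. move(b,f)  →  {at(b,b), holds(b,f), holds(d,d), holds(d,f), holds(f,b), inpos(b,a), inpos(d,d), inpos(d,f), inpos(f,b), inpos(f,f)}
2. tag(d)  →  {at(b,b), at(d,d), holds(b,f), holds(d,d), holds(d,f), holds(f,b), inpos(b,a), inpos(d,f), inpos(f,b), inpos(f,f), marked(d)}
3. push(f,b)  →  {at(b,b), at(d,d), holds(b,f), holds(d,d), holds(d,f), holds(f,b), inpos(b,a), inpos(d,f), inpos(f,b), inpos(f,f), marked(d), marked(f)}

move(b,f); tag(d); push(f,b)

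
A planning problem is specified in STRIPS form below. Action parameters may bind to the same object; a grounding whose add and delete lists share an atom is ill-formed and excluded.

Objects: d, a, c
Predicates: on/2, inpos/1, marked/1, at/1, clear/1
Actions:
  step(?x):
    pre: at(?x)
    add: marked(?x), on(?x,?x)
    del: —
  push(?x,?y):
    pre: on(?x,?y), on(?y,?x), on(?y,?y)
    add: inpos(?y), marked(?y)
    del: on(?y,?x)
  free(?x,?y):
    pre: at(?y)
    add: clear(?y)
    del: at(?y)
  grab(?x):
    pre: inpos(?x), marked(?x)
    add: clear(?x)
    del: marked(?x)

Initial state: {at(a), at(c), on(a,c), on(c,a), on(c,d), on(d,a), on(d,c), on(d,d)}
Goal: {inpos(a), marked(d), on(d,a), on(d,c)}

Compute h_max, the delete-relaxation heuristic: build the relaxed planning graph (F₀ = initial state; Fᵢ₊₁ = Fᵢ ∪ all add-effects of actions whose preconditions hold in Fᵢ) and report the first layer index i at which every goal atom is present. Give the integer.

2

F0 = init (8 atoms)
F1 = F0 ∪ {clear(a), clear(c), inpos(d), marked(a), marked(c), marked(d), on(a,a), on(c,c)}  (16 atoms)
F2 = F1 ∪ {clear(d), inpos(a), inpos(c)}  (19 atoms)
goal ⊆ F2  ⇒  h_max = 2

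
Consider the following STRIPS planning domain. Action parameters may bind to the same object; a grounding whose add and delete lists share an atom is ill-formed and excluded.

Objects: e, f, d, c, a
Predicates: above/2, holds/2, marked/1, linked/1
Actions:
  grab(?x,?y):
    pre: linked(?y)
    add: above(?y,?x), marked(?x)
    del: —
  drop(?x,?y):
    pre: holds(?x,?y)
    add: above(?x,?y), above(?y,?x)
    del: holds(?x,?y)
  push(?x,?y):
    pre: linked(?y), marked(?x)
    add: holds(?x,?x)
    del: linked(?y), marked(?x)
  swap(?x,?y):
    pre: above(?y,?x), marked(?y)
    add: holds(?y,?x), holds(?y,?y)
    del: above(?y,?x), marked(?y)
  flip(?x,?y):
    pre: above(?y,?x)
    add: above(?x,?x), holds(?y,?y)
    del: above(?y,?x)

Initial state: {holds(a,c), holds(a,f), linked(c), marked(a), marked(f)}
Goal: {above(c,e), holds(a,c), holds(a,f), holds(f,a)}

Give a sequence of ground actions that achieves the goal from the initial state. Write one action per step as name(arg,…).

1. grab(e,c)  →  {above(c,e), holds(a,c), holds(a,f), linked(c), marked(a), marked(e), marked(f)}
2. drop(a,f)  →  {above(a,f), above(c,e), above(f,a), holds(a,c), linked(c), marked(a), marked(e), marked(f)}
3. swap(f,a)  →  {above(c,e), above(f,a), holds(a,a), holds(a,c), holds(a,f), linked(c), marked(e), marked(f)}
4. swap(a,f)  →  {above(c,e), holds(a,a), holds(a,c), holds(a,f), holds(f,a), holds(f,f), linked(c), marked(e)}

grab(e,c); drop(a,f); swap(f,a); swap(a,f)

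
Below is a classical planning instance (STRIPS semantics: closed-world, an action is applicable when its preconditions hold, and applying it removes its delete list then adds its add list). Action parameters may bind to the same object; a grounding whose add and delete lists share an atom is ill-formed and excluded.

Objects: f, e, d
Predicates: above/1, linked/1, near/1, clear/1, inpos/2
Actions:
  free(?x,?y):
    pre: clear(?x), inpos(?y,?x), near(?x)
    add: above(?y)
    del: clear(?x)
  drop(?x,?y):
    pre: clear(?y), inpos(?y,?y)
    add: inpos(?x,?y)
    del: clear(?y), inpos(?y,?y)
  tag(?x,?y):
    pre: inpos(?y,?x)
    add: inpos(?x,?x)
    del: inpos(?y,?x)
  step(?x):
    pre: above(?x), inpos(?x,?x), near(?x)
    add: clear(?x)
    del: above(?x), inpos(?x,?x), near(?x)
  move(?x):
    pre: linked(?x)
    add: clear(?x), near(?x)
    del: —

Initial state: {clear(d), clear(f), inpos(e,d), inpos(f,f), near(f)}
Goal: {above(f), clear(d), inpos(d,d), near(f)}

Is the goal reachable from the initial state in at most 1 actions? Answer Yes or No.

No

1. free(f,f)  →  {above(f), clear(d), inpos(e,d), inpos(f,f), near(f)}
2. tag(d,e)  →  {above(f), clear(d), inpos(d,d), inpos(f,f), near(f)}
optimal plan length = 2; 2 > 1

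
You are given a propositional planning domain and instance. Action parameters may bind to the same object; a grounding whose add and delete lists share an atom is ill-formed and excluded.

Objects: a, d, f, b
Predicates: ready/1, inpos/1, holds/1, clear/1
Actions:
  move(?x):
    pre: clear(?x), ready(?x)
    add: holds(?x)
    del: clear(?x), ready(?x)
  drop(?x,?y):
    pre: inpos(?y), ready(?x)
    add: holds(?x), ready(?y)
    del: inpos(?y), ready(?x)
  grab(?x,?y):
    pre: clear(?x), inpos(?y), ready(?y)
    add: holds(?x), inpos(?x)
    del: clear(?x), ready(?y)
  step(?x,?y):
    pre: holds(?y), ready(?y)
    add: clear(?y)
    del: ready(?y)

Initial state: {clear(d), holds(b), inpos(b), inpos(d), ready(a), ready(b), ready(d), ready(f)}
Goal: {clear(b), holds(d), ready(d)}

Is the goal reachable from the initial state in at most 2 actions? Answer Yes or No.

1. move(d)  →  {holds(b), holds(d), inpos(b), inpos(d), ready(a), ready(b), ready(f)}
2. drop(a,d)  →  {holds(a), holds(b), holds(d), inpos(b), ready(b), ready(d), ready(f)}
3. step(a,b)  →  {clear(b), holds(a), holds(b), holds(d), inpos(b), ready(d), ready(f)}
optimal plan length = 3; 3 > 2

No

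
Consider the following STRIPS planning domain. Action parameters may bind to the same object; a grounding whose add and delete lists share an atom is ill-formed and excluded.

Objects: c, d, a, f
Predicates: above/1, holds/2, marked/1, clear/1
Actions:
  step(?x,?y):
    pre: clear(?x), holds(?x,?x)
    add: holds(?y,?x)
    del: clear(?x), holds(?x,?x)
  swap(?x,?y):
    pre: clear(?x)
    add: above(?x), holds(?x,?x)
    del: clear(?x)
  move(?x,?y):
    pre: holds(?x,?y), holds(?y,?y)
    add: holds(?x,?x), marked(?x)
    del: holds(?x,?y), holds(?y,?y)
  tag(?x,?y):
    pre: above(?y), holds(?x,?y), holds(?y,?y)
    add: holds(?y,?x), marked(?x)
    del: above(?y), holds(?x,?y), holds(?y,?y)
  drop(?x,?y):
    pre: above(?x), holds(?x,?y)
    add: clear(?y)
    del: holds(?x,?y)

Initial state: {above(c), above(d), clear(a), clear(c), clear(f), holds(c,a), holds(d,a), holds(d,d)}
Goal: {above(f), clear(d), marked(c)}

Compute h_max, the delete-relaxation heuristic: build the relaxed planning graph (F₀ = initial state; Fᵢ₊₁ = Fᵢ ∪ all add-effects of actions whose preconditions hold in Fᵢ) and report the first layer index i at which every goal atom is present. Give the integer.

2

F0 = init (8 atoms)
F1 = F0 ∪ {above(a), above(f), clear(d), holds(a,a), holds(c,c), holds(f,f)}  (14 atoms)
F2 = F1 ∪ {holds(a,c), holds(a,d), holds(a,f), holds(c,d), holds(c,f), holds(d,c), holds(d,f), holds(f,a), holds(f,c), holds(f,d), marked(c), marked(d)}  (26 atoms)
goal ⊆ F2  ⇒  h_max = 2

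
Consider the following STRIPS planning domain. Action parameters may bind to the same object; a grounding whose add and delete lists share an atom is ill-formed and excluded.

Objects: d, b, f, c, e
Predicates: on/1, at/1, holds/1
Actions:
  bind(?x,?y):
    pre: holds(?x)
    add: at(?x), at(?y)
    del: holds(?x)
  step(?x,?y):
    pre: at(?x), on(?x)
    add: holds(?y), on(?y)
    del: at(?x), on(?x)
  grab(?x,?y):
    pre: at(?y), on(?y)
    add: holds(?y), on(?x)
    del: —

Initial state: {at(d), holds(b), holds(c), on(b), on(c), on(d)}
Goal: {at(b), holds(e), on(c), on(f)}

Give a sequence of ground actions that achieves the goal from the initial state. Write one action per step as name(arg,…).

1. bind(b,d)  →  {at(b), at(d), holds(c), on(b), on(c), on(d)}
2. step(d,e)  →  {at(b), holds(c), holds(e), on(b), on(c), on(e)}
3. grab(f,b)  →  {at(b), holds(b), holds(c), holds(e), on(b), on(c), on(e), on(f)}

bind(b,d); step(d,e); grab(f,b)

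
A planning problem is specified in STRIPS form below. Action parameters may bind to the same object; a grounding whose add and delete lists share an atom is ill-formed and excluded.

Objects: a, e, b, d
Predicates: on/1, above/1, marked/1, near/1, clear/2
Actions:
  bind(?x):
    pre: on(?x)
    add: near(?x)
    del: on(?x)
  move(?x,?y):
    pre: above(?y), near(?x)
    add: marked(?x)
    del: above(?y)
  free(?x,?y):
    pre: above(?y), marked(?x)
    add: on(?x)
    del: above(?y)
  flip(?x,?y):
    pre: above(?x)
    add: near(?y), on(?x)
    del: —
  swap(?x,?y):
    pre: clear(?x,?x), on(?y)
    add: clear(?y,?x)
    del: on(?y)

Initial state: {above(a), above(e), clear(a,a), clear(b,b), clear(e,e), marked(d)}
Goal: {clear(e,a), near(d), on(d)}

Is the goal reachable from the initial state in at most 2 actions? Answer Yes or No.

1. free(d,a)  →  {above(e), clear(a,a), clear(b,b), clear(e,e), marked(d), on(d)}
2. flip(e,d)  →  {above(e), clear(a,a), clear(b,b), clear(e,e), marked(d), near(d), on(d), on(e)}
3. swap(a,e)  →  {above(e), clear(a,a), clear(b,b), clear(e,a), clear(e,e), marked(d), near(d), on(d)}
optimal plan length = 3; 3 > 2

No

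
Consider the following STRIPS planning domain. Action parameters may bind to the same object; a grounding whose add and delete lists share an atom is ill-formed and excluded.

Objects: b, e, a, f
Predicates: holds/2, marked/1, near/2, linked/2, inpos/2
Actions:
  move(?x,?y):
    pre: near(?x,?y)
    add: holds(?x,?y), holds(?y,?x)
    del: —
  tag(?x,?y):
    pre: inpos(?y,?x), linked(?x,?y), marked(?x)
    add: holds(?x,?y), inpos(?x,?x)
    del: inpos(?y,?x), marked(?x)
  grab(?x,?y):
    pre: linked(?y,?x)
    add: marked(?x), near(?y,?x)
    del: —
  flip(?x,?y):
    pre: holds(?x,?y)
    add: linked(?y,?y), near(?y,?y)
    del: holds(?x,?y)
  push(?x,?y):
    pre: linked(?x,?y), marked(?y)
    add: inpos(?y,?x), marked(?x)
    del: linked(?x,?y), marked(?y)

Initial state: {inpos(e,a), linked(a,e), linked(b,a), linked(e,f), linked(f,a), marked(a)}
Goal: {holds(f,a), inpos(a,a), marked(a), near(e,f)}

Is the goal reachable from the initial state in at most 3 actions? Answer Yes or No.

1. tag(a,e)  →  {holds(a,e), inpos(a,a), linked(a,e), linked(b,a), linked(e,f), linked(f,a)}
2. grab(a,f)  →  {holds(a,e), inpos(a,a), linked(a,e), linked(b,a), linked(e,f), linked(f,a), marked(a), near(f,a)}
3. move(f,a)  →  {holds(a,e), holds(a,f), holds(f,a), inpos(a,a), linked(a,e), linked(b,a), linked(e,f), linked(f,a), marked(a), near(f,a)}
4. grab(f,e)  →  {holds(a,e), holds(a,f), holds(f,a), inpos(a,a), linked(a,e), linked(b,a), linked(e,f), linked(f,a), marked(a), marked(f), near(e,f), near(f,a)}
optimal plan length = 4; 4 > 3

No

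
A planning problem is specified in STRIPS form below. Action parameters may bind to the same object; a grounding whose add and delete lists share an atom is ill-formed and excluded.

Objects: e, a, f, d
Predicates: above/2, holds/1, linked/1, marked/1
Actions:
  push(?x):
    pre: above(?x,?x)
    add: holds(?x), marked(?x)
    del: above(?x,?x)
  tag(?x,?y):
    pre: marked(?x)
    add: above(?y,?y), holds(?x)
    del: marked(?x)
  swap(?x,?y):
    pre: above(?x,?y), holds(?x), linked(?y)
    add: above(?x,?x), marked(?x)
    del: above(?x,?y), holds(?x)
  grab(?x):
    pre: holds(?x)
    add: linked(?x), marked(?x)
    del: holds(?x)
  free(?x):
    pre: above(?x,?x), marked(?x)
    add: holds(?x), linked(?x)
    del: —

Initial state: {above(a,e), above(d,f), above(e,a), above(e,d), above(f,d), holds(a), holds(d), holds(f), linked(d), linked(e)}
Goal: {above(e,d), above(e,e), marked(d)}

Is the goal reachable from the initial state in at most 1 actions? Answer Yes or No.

1. swap(a,e)  →  {above(a,a), above(d,f), above(e,a), above(e,d), above(f,d), holds(d), holds(f), linked(d), linked(e), marked(a)}
2. tag(a,e)  →  {above(a,a), above(d,f), above(e,a), above(e,d), above(e,e), above(f,d), holds(a), holds(d), holds(f), linked(d), linked(e)}
3. grab(d)  →  {above(a,a), above(d,f), above(e,a), above(e,d), above(e,e), above(f,d), holds(a), holds(f), linked(d), linked(e), marked(d)}
optimal plan length = 3; 3 > 1

No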